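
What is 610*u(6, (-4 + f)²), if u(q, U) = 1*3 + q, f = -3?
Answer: 5490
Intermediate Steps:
u(q, U) = 3 + q
610*u(6, (-4 + f)²) = 610*(3 + 6) = 610*9 = 5490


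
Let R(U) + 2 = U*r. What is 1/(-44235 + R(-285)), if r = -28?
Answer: -1/36257 ≈ -2.7581e-5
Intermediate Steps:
R(U) = -2 - 28*U (R(U) = -2 + U*(-28) = -2 - 28*U)
1/(-44235 + R(-285)) = 1/(-44235 + (-2 - 28*(-285))) = 1/(-44235 + (-2 + 7980)) = 1/(-44235 + 7978) = 1/(-36257) = -1/36257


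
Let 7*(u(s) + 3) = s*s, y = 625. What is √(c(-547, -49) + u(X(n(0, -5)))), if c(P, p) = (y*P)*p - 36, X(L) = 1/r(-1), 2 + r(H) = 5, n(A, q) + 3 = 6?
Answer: √7387559683/21 ≈ 4092.9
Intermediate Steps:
n(A, q) = 3 (n(A, q) = -3 + 6 = 3)
r(H) = 3 (r(H) = -2 + 5 = 3)
X(L) = ⅓ (X(L) = 1/3 = ⅓)
c(P, p) = -36 + 625*P*p (c(P, p) = (625*P)*p - 36 = 625*P*p - 36 = -36 + 625*P*p)
u(s) = -3 + s²/7 (u(s) = -3 + (s*s)/7 = -3 + s²/7)
√(c(-547, -49) + u(X(n(0, -5)))) = √((-36 + 625*(-547)*(-49)) + (-3 + (⅓)²/7)) = √((-36 + 16751875) + (-3 + (⅐)*(⅑))) = √(16751839 + (-3 + 1/63)) = √(16751839 - 188/63) = √(1055365669/63) = √7387559683/21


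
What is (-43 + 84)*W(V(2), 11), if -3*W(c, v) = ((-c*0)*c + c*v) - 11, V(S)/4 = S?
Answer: -3157/3 ≈ -1052.3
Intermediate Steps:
V(S) = 4*S
W(c, v) = 11/3 - c*v/3 (W(c, v) = -(((-c*0)*c + c*v) - 11)/3 = -((0*c + c*v) - 11)/3 = -((0 + c*v) - 11)/3 = -(c*v - 11)/3 = -(-11 + c*v)/3 = 11/3 - c*v/3)
(-43 + 84)*W(V(2), 11) = (-43 + 84)*(11/3 - 1/3*4*2*11) = 41*(11/3 - 1/3*8*11) = 41*(11/3 - 88/3) = 41*(-77/3) = -3157/3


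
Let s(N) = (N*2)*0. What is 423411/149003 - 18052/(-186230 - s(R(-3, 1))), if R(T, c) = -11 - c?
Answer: 40770816343/13874414345 ≈ 2.9386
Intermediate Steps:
s(N) = 0 (s(N) = (2*N)*0 = 0)
423411/149003 - 18052/(-186230 - s(R(-3, 1))) = 423411/149003 - 18052/(-186230 - 1*0) = 423411*(1/149003) - 18052/(-186230 + 0) = 423411/149003 - 18052/(-186230) = 423411/149003 - 18052*(-1/186230) = 423411/149003 + 9026/93115 = 40770816343/13874414345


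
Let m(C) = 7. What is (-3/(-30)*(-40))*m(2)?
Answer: -28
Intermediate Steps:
(-3/(-30)*(-40))*m(2) = (-3/(-30)*(-40))*7 = (-3*(-1/30)*(-40))*7 = ((⅒)*(-40))*7 = -4*7 = -28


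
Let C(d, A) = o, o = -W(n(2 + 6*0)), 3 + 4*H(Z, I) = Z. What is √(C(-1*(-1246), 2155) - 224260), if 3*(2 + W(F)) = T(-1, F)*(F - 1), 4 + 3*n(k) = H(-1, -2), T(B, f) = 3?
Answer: I*√2018298/3 ≈ 473.56*I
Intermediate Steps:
H(Z, I) = -¾ + Z/4
n(k) = -5/3 (n(k) = -4/3 + (-¾ + (¼)*(-1))/3 = -4/3 + (-¾ - ¼)/3 = -4/3 + (⅓)*(-1) = -4/3 - ⅓ = -5/3)
W(F) = -3 + F (W(F) = -2 + (3*(F - 1))/3 = -2 + (3*(-1 + F))/3 = -2 + (-3 + 3*F)/3 = -2 + (-1 + F) = -3 + F)
o = 14/3 (o = -(-3 - 5/3) = -1*(-14/3) = 14/3 ≈ 4.6667)
C(d, A) = 14/3
√(C(-1*(-1246), 2155) - 224260) = √(14/3 - 224260) = √(-672766/3) = I*√2018298/3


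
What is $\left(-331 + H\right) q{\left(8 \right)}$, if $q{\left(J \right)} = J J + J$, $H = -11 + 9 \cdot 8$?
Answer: $-19440$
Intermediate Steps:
$H = 61$ ($H = -11 + 72 = 61$)
$q{\left(J \right)} = J + J^{2}$ ($q{\left(J \right)} = J^{2} + J = J + J^{2}$)
$\left(-331 + H\right) q{\left(8 \right)} = \left(-331 + 61\right) 8 \left(1 + 8\right) = - 270 \cdot 8 \cdot 9 = \left(-270\right) 72 = -19440$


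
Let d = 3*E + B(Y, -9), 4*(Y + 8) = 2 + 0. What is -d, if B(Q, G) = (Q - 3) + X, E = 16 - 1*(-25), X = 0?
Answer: -225/2 ≈ -112.50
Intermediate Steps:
Y = -15/2 (Y = -8 + (2 + 0)/4 = -8 + (1/4)*2 = -8 + 1/2 = -15/2 ≈ -7.5000)
E = 41 (E = 16 + 25 = 41)
B(Q, G) = -3 + Q (B(Q, G) = (Q - 3) + 0 = (-3 + Q) + 0 = -3 + Q)
d = 225/2 (d = 3*41 + (-3 - 15/2) = 123 - 21/2 = 225/2 ≈ 112.50)
-d = -1*225/2 = -225/2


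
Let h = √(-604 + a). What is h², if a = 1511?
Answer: 907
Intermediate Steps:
h = √907 (h = √(-604 + 1511) = √907 ≈ 30.116)
h² = (√907)² = 907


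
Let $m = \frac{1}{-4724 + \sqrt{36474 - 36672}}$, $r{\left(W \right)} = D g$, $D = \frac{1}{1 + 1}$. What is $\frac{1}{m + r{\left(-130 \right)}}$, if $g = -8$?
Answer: $- \frac{29756740}{119033259} + \frac{i \sqrt{22}}{119033259} \approx -0.24999 + 3.9404 \cdot 10^{-8} i$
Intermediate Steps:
$D = \frac{1}{2} \approx 0.5$
$r{\left(W \right)} = -4$ ($r{\left(W \right)} = \frac{1}{2} \left(-8\right) = -4$)
$m = \frac{1}{-4724 + 3 i \sqrt{22}}$ ($m = \frac{1}{-4724 + \sqrt{-198}} = \frac{1}{-4724 + 3 i \sqrt{22}} \approx -0.00021168 - 6.305 \cdot 10^{-7} i$)
$\frac{1}{m + r{\left(-130 \right)}} = \frac{1}{\left(- \frac{2362}{11158187} - \frac{3 i \sqrt{22}}{22316374}\right) - 4} = \frac{1}{- \frac{44635110}{11158187} - \frac{3 i \sqrt{22}}{22316374}}$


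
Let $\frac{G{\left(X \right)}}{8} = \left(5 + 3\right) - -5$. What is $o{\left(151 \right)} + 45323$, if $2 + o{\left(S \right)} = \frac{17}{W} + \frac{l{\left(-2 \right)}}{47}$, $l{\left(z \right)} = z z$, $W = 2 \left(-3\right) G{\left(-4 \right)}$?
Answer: $\frac{1329175985}{29328} \approx 45321.0$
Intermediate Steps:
$G{\left(X \right)} = 104$ ($G{\left(X \right)} = 8 \left(\left(5 + 3\right) - -5\right) = 8 \left(8 + 5\right) = 8 \cdot 13 = 104$)
$W = -624$ ($W = 2 \left(-3\right) 104 = \left(-6\right) 104 = -624$)
$l{\left(z \right)} = z^{2}$
$o{\left(S \right)} = - \frac{56959}{29328}$ ($o{\left(S \right)} = -2 + \left(\frac{17}{-624} + \frac{\left(-2\right)^{2}}{47}\right) = -2 + \left(17 \left(- \frac{1}{624}\right) + 4 \cdot \frac{1}{47}\right) = -2 + \left(- \frac{17}{624} + \frac{4}{47}\right) = -2 + \frac{1697}{29328} = - \frac{56959}{29328}$)
$o{\left(151 \right)} + 45323 = - \frac{56959}{29328} + 45323 = \frac{1329175985}{29328}$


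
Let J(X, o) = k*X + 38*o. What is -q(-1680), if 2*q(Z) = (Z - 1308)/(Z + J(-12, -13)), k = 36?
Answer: -747/1303 ≈ -0.57329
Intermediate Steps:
J(X, o) = 36*X + 38*o
q(Z) = (-1308 + Z)/(2*(-926 + Z)) (q(Z) = ((Z - 1308)/(Z + (36*(-12) + 38*(-13))))/2 = ((-1308 + Z)/(Z + (-432 - 494)))/2 = ((-1308 + Z)/(Z - 926))/2 = ((-1308 + Z)/(-926 + Z))/2 = (-1308 + Z)/(2*(-926 + Z)))
-q(-1680) = -(-1308 - 1680)/(2*(-926 - 1680)) = -(-2988)/(2*(-2606)) = -(-1)*(-2988)/(2*2606) = -1*747/1303 = -747/1303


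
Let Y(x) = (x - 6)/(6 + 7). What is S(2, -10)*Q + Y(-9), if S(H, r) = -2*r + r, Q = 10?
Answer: 1285/13 ≈ 98.846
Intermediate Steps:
S(H, r) = -r
Y(x) = -6/13 + x/13 (Y(x) = (-6 + x)/13 = (-6 + x)*(1/13) = -6/13 + x/13)
S(2, -10)*Q + Y(-9) = -1*(-10)*10 + (-6/13 + (1/13)*(-9)) = 10*10 + (-6/13 - 9/13) = 100 - 15/13 = 1285/13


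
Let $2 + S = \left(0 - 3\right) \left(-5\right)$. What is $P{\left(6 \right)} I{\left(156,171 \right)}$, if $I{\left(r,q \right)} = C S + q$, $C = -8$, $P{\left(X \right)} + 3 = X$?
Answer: $201$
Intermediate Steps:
$S = 13$ ($S = -2 + \left(0 - 3\right) \left(-5\right) = -2 - -15 = -2 + 15 = 13$)
$P{\left(X \right)} = -3 + X$
$I{\left(r,q \right)} = -104 + q$ ($I{\left(r,q \right)} = \left(-8\right) 13 + q = -104 + q$)
$P{\left(6 \right)} I{\left(156,171 \right)} = \left(-3 + 6\right) \left(-104 + 171\right) = 3 \cdot 67 = 201$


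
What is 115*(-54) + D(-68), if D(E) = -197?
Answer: -6407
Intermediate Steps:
115*(-54) + D(-68) = 115*(-54) - 197 = -6210 - 197 = -6407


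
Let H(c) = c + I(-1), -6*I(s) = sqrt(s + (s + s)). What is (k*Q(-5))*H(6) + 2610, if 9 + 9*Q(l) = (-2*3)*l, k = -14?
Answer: 2414 + 49*I*sqrt(3)/9 ≈ 2414.0 + 9.4301*I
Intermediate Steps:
I(s) = -sqrt(3)*sqrt(s)/6 (I(s) = -sqrt(s + (s + s))/6 = -sqrt(s + 2*s)/6 = -sqrt(3)*sqrt(s)/6)
H(c) = c - I*sqrt(3)/6 (H(c) = c - sqrt(3)*sqrt(-1)/6 = c - sqrt(3)*I/6 = c - I*sqrt(3)/6)
Q(l) = -1 - 2*l/3 (Q(l) = -1 + ((-2*3)*l)/9 = -1 + (-6*l)/9 = -1 - 2*l/3)
(k*Q(-5))*H(6) + 2610 = (-14*(-1 - 2/3*(-5)))*(6 - I*sqrt(3)/6) + 2610 = (-14*(-1 + 10/3))*(6 - I*sqrt(3)/6) + 2610 = (-14*7/3)*(6 - I*sqrt(3)/6) + 2610 = -98*(6 - I*sqrt(3)/6)/3 + 2610 = (-196 + 49*I*sqrt(3)/9) + 2610 = 2414 + 49*I*sqrt(3)/9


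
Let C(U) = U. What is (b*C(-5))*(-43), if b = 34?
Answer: 7310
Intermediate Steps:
(b*C(-5))*(-43) = (34*(-5))*(-43) = -170*(-43) = 7310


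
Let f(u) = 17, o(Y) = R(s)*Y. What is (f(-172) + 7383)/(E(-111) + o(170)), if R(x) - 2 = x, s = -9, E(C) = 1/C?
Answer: -821400/132091 ≈ -6.2184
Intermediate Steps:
R(x) = 2 + x
o(Y) = -7*Y (o(Y) = (2 - 9)*Y = -7*Y)
(f(-172) + 7383)/(E(-111) + o(170)) = (17 + 7383)/(1/(-111) - 7*170) = 7400/(-1/111 - 1190) = 7400/(-132091/111) = 7400*(-111/132091) = -821400/132091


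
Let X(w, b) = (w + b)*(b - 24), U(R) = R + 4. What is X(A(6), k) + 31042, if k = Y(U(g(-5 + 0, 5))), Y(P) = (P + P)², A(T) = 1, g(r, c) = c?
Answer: 128542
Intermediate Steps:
U(R) = 4 + R
Y(P) = 4*P² (Y(P) = (2*P)² = 4*P²)
k = 324 (k = 4*(4 + 5)² = 4*9² = 4*81 = 324)
X(w, b) = (-24 + b)*(b + w) (X(w, b) = (b + w)*(-24 + b) = (-24 + b)*(b + w))
X(A(6), k) + 31042 = (324² - 24*324 - 24*1 + 324*1) + 31042 = (104976 - 7776 - 24 + 324) + 31042 = 97500 + 31042 = 128542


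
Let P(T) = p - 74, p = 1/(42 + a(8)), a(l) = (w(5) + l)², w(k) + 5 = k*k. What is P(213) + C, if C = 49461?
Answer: 40793663/826 ≈ 49387.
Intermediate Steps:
w(k) = -5 + k² (w(k) = -5 + k*k = -5 + k²)
a(l) = (20 + l)² (a(l) = ((-5 + 5²) + l)² = ((-5 + 25) + l)² = (20 + l)²)
p = 1/826 (p = 1/(42 + (20 + 8)²) = 1/(42 + 28²) = 1/(42 + 784) = 1/826 ≈ 0.0012107)
P(T) = -61123/826 (P(T) = 1/826 - 74 = -61123/826)
P(213) + C = -61123/826 + 49461 = 40793663/826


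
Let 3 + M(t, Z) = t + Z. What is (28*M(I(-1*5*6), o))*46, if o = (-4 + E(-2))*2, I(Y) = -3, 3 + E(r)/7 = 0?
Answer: -72128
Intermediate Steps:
E(r) = -21 (E(r) = -21 + 7*0 = -21 + 0 = -21)
o = -50 (o = (-4 - 21)*2 = -25*2 = -50)
M(t, Z) = -3 + Z + t (M(t, Z) = -3 + (t + Z) = -3 + (Z + t) = -3 + Z + t)
(28*M(I(-1*5*6), o))*46 = (28*(-3 - 50 - 3))*46 = (28*(-56))*46 = -1568*46 = -72128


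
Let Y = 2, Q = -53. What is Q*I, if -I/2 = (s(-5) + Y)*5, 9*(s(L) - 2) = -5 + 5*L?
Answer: 1060/3 ≈ 353.33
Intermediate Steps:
s(L) = 13/9 + 5*L/9 (s(L) = 2 + (-5 + 5*L)/9 = 2 + (-5/9 + 5*L/9) = 13/9 + 5*L/9)
I = -20/3 (I = -2*((13/9 + (5/9)*(-5)) + 2)*5 = -2*((13/9 - 25/9) + 2)*5 = -2*(-4/3 + 2)*5 = -4*5/3 = -2*10/3 = -20/3 ≈ -6.6667)
Q*I = -53*(-20/3) = 1060/3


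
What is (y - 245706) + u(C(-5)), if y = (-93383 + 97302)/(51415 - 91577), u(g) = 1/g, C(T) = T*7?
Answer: -345381730347/1405670 ≈ -2.4571e+5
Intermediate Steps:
C(T) = 7*T
y = -3919/40162 (y = 3919/(-40162) = 3919*(-1/40162) = -3919/40162 ≈ -0.097580)
(y - 245706) + u(C(-5)) = (-3919/40162 - 245706) + 1/(7*(-5)) = -9868048291/40162 + 1/(-35) = -9868048291/40162 - 1/35 = -345381730347/1405670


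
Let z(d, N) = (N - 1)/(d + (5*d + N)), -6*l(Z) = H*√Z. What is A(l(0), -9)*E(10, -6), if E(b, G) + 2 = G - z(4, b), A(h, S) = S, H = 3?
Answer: 2529/34 ≈ 74.382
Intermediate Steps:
l(Z) = -√Z/2
z(d, N) = (-1 + N)/(N + 6*d) (z(d, N) = (-1 + N)/(d + (N + 5*d)) = (-1 + N)/(N + 6*d))
E(b, G) = -2 + G - (-1 + b)/(24 + b) (E(b, G) = -2 + (G - (-1 + b)/(b + 6*4)) = -2 + (G - (-1 + b)/(b + 24)) = -2 + (G - (-1 + b)/(24 + b)) = -2 + G - (-1 + b)/(24 + b))
A(l(0), -9)*E(10, -6) = -9*(1 - 1*10 + (-2 - 6)*(24 + 10))/(24 + 10) = -9*(1 - 10 - 8*34)/34 = -9*(1 - 10 - 272)/34 = -9*(-281)/34 = -9*(-281/34) = 2529/34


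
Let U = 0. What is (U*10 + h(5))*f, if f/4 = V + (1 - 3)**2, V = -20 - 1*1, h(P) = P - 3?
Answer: -136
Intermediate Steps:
h(P) = -3 + P
V = -21 (V = -20 - 1 = -21)
f = -68 (f = 4*(-21 + (1 - 3)**2) = 4*(-21 + (-2)**2) = 4*(-21 + 4) = 4*(-17) = -68)
(U*10 + h(5))*f = (0*10 + (-3 + 5))*(-68) = (0 + 2)*(-68) = 2*(-68) = -136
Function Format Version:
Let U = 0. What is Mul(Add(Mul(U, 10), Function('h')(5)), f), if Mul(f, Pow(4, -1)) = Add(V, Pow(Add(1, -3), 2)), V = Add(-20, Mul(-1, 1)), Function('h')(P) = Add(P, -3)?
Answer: -136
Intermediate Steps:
Function('h')(P) = Add(-3, P)
V = -21 (V = Add(-20, -1) = -21)
f = -68 (f = Mul(4, Add(-21, Pow(Add(1, -3), 2))) = Mul(4, Add(-21, Pow(-2, 2))) = Mul(4, Add(-21, 4)) = Mul(4, -17) = -68)
Mul(Add(Mul(U, 10), Function('h')(5)), f) = Mul(Add(Mul(0, 10), Add(-3, 5)), -68) = Mul(Add(0, 2), -68) = Mul(2, -68) = -136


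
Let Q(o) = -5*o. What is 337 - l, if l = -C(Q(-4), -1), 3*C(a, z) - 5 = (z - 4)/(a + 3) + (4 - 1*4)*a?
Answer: 23363/69 ≈ 338.59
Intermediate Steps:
C(a, z) = 5/3 + (-4 + z)/(3*(3 + a)) (C(a, z) = 5/3 + ((z - 4)/(a + 3) + (4 - 1*4)*a)/3 = 5/3 + ((-4 + z)/(3 + a) + (4 - 4)*a)/3 = 5/3 + ((-4 + z)/(3 + a) + 0*a)/3 = 5/3 + ((-4 + z)/(3 + a) + 0)/3 = 5/3 + ((-4 + z)/(3 + a))/3 = 5/3 + (-4 + z)/(3*(3 + a)))
l = -110/69 (l = -(11 - 1 + 5*(-5*(-4)))/(3*(3 - 5*(-4))) = -(11 - 1 + 5*20)/(3*(3 + 20)) = -(11 - 1 + 100)/(3*23) = -110/(3*23) = -1*110/69 = -110/69 ≈ -1.5942)
337 - l = 337 - 1*(-110/69) = 337 + 110/69 = 23363/69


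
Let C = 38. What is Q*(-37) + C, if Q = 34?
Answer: -1220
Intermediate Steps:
Q*(-37) + C = 34*(-37) + 38 = -1258 + 38 = -1220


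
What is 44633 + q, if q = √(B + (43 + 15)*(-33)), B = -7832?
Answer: 44633 + I*√9746 ≈ 44633.0 + 98.722*I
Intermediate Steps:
q = I*√9746 (q = √(-7832 + (43 + 15)*(-33)) = √(-7832 + 58*(-33)) = √(-7832 - 1914) = √(-9746) = I*√9746 ≈ 98.722*I)
44633 + q = 44633 + I*√9746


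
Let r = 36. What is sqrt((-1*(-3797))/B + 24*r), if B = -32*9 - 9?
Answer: sqrt(8342763)/99 ≈ 29.176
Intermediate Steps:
B = -297 (B = -288 - 9 = -297)
sqrt((-1*(-3797))/B + 24*r) = sqrt(-1*(-3797)/(-297) + 24*36) = sqrt(3797*(-1/297) + 864) = sqrt(-3797/297 + 864) = sqrt(252811/297) = sqrt(8342763)/99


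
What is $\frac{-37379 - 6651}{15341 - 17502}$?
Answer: $\frac{44030}{2161} \approx 20.375$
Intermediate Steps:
$\frac{-37379 - 6651}{15341 - 17502} = - \frac{44030}{-2161} = \left(-44030\right) \left(- \frac{1}{2161}\right) = \frac{44030}{2161}$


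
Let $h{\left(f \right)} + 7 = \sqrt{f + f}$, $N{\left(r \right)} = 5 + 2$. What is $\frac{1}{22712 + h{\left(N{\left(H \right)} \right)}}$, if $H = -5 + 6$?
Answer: $\frac{22705}{515517011} - \frac{\sqrt{14}}{515517011} \approx 4.4036 \cdot 10^{-5}$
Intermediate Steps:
$H = 1$
$N{\left(r \right)} = 7$
$h{\left(f \right)} = -7 + \sqrt{2} \sqrt{f}$ ($h{\left(f \right)} = -7 + \sqrt{f + f} = -7 + \sqrt{2 f} = -7 + \sqrt{2} \sqrt{f}$)
$\frac{1}{22712 + h{\left(N{\left(H \right)} \right)}} = \frac{1}{22712 - \left(7 - \sqrt{2} \sqrt{7}\right)} = \frac{1}{22712 - \left(7 - \sqrt{14}\right)} = \frac{1}{22705 + \sqrt{14}}$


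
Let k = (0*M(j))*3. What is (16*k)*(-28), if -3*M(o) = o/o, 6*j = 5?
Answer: 0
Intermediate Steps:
j = 5/6 (j = (1/6)*5 = 5/6 ≈ 0.83333)
M(o) = -1/3 (M(o) = -o/(3*o) = -1/3*1 = -1/3)
k = 0 (k = (0*(-1/3))*3 = 0*3 = 0)
(16*k)*(-28) = (16*0)*(-28) = 0*(-28) = 0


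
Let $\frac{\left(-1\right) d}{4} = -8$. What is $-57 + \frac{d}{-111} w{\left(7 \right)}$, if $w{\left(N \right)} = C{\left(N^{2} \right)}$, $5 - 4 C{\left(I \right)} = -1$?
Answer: $- \frac{2125}{37} \approx -57.432$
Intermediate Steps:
$C{\left(I \right)} = \frac{3}{2}$ ($C{\left(I \right)} = \frac{5}{4} - - \frac{1}{4} = \frac{5}{4} + \frac{1}{4} = \frac{3}{2}$)
$d = 32$ ($d = \left(-4\right) \left(-8\right) = 32$)
$w{\left(N \right)} = \frac{3}{2}$
$-57 + \frac{d}{-111} w{\left(7 \right)} = -57 + \frac{32}{-111} \cdot \frac{3}{2} = -57 + 32 \left(- \frac{1}{111}\right) \frac{3}{2} = -57 - \frac{16}{37} = - \frac{2125}{37}$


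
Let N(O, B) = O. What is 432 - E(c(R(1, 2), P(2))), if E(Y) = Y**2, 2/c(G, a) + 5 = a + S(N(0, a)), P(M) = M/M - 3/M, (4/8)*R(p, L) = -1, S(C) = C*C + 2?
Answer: 21152/49 ≈ 431.67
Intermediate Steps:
S(C) = 2 + C**2 (S(C) = C**2 + 2 = 2 + C**2)
R(p, L) = -2 (R(p, L) = 2*(-1) = -2)
P(M) = 1 - 3/M
c(G, a) = 2/(-3 + a) (c(G, a) = 2/(-5 + (a + (2 + 0**2))) = 2/(-5 + (a + (2 + 0))) = 2/(-5 + (a + 2)) = 2/(-5 + (2 + a)) = 2/(-3 + a))
432 - E(c(R(1, 2), P(2))) = 432 - (2/(-3 + (-3 + 2)/2))**2 = 432 - (2/(-3 + (1/2)*(-1)))**2 = 432 - (2/(-3 - 1/2))**2 = 432 - (2/(-7/2))**2 = 432 - (2*(-2/7))**2 = 432 - (-4/7)**2 = 432 - 1*16/49 = 432 - 16/49 = 21152/49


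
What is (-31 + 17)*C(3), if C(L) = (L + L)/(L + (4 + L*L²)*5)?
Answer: -42/79 ≈ -0.53165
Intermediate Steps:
C(L) = 2*L/(20 + L + 5*L³) (C(L) = (2*L)/(L + (4 + L³)*5) = (2*L)/(L + (20 + 5*L³)) = (2*L)/(20 + L + 5*L³) = 2*L/(20 + L + 5*L³))
(-31 + 17)*C(3) = (-31 + 17)*(2*3/(20 + 3 + 5*3³)) = -28*3/(20 + 3 + 5*27) = -28*3/(20 + 3 + 135) = -28*3/158 = -14*3/79 = -42/79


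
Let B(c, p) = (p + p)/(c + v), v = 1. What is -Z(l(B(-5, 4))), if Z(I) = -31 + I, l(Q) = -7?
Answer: 38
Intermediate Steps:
B(c, p) = 2*p/(1 + c) (B(c, p) = (p + p)/(c + 1) = (2*p)/(1 + c) = 2*p/(1 + c))
-Z(l(B(-5, 4))) = -(-31 - 7) = -1*(-38) = 38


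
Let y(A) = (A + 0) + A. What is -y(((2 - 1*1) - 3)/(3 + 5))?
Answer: 1/2 ≈ 0.50000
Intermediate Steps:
y(A) = 2*A (y(A) = A + A = 2*A)
-y(((2 - 1*1) - 3)/(3 + 5)) = -2*((2 - 1*1) - 3)/(3 + 5) = -2*((2 - 1) - 3)/8 = -2*(1 - 3)*(1/8) = -2*(-2*1/8) = -2*(-1)/4 = -1*(-1/2) = 1/2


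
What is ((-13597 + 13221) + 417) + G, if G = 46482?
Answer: 46523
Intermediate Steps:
((-13597 + 13221) + 417) + G = ((-13597 + 13221) + 417) + 46482 = (-376 + 417) + 46482 = 41 + 46482 = 46523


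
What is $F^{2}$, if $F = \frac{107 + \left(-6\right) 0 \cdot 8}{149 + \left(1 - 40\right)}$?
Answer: $\frac{11449}{12100} \approx 0.9462$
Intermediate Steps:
$F = \frac{107}{110}$ ($F = \frac{107 + 0 \cdot 8}{149 + \left(1 - 40\right)} = \frac{107 + 0}{149 - 39} = \frac{107}{110} \approx 0.97273$)
$F^{2} = \left(\frac{107}{110}\right)^{2} = \frac{11449}{12100}$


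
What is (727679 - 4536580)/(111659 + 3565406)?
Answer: -3808901/3677065 ≈ -1.0359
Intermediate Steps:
(727679 - 4536580)/(111659 + 3565406) = -3808901/3677065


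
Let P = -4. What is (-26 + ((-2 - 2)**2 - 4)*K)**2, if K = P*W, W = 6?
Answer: 98596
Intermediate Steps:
K = -24 (K = -4*6 = -24)
(-26 + ((-2 - 2)**2 - 4)*K)**2 = (-26 + ((-2 - 2)**2 - 4)*(-24))**2 = (-26 + ((-4)**2 - 4)*(-24))**2 = (-26 + (16 - 4)*(-24))**2 = (-26 + 12*(-24))**2 = (-26 - 288)**2 = (-314)**2 = 98596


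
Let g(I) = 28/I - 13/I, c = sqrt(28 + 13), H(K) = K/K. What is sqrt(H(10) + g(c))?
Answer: sqrt(1681 + 615*sqrt(41))/41 ≈ 1.8283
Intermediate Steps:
H(K) = 1
c = sqrt(41) ≈ 6.4031
g(I) = 15/I
sqrt(H(10) + g(c)) = sqrt(1 + 15/(sqrt(41))) = sqrt(1 + 15*(sqrt(41)/41)) = sqrt(1 + 15*sqrt(41)/41)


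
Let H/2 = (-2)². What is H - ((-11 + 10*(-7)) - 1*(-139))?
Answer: -50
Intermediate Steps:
H = 8 (H = 2*(-2)² = 2*4 = 8)
H - ((-11 + 10*(-7)) - 1*(-139)) = 8 - ((-11 + 10*(-7)) - 1*(-139)) = 8 - ((-11 - 70) + 139) = 8 - (-81 + 139) = 8 - 1*58 = 8 - 58 = -50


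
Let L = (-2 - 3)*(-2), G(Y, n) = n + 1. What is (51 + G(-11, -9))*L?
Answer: 430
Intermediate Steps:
G(Y, n) = 1 + n
L = 10 (L = -5*(-2) = 10)
(51 + G(-11, -9))*L = (51 + (1 - 9))*10 = (51 - 8)*10 = 43*10 = 430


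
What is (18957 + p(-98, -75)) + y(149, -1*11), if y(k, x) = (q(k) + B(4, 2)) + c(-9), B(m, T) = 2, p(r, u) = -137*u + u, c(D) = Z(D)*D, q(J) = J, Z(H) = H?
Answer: 29389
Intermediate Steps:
c(D) = D² (c(D) = D*D = D²)
p(r, u) = -136*u
y(k, x) = 83 + k (y(k, x) = (k + 2) + (-9)² = (2 + k) + 81 = 83 + k)
(18957 + p(-98, -75)) + y(149, -1*11) = (18957 - 136*(-75)) + (83 + 149) = (18957 + 10200) + 232 = 29157 + 232 = 29389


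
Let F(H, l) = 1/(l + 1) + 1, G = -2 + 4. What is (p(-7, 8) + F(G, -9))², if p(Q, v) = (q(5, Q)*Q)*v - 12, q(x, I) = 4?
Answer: 3538161/64 ≈ 55284.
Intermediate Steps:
p(Q, v) = -12 + 4*Q*v (p(Q, v) = (4*Q)*v - 12 = 4*Q*v - 12 = -12 + 4*Q*v)
G = 2
F(H, l) = 1 + 1/(1 + l) (F(H, l) = 1/(1 + l) + 1 = 1 + 1/(1 + l))
(p(-7, 8) + F(G, -9))² = ((-12 + 4*(-7)*8) + (2 - 9)/(1 - 9))² = ((-12 - 224) - 7/(-8))² = (-236 - ⅛*(-7))² = (-236 + 7/8)² = (-1881/8)² = 3538161/64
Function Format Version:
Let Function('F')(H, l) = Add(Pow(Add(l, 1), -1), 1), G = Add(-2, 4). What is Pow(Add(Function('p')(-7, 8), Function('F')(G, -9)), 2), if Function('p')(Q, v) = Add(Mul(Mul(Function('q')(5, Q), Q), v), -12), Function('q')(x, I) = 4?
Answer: Rational(3538161, 64) ≈ 55284.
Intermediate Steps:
Function('p')(Q, v) = Add(-12, Mul(4, Q, v)) (Function('p')(Q, v) = Add(Mul(Mul(4, Q), v), -12) = Add(Mul(4, Q, v), -12) = Add(-12, Mul(4, Q, v)))
G = 2
Function('F')(H, l) = Add(1, Pow(Add(1, l), -1)) (Function('F')(H, l) = Add(Pow(Add(1, l), -1), 1) = Add(1, Pow(Add(1, l), -1)))
Pow(Add(Function('p')(-7, 8), Function('F')(G, -9)), 2) = Pow(Add(Add(-12, Mul(4, -7, 8)), Mul(Pow(Add(1, -9), -1), Add(2, -9))), 2) = Pow(Add(Add(-12, -224), Mul(Pow(-8, -1), -7)), 2) = Pow(Add(-236, Mul(Rational(-1, 8), -7)), 2) = Pow(Add(-236, Rational(7, 8)), 2) = Pow(Rational(-1881, 8), 2) = Rational(3538161, 64)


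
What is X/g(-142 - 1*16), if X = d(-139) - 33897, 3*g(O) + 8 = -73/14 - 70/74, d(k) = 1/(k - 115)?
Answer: 2229948301/310515 ≈ 7181.5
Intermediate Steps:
d(k) = 1/(-115 + k)
g(O) = -2445/518 (g(O) = -8/3 + (-73/14 - 70/74)/3 = -8/3 + (-73*1/14 - 70*1/74)/3 = -8/3 + (-73/14 - 35/37)/3 = -8/3 + (1/3)*(-3191/518) = -8/3 - 3191/1554 = -2445/518)
X = -8609839/254 (X = 1/(-115 - 139) - 33897 = 1/(-254) - 33897 = -1/254 - 33897 = -8609839/254 ≈ -33897.)
X/g(-142 - 1*16) = -8609839/(254*(-2445/518)) = -8609839/254*(-518/2445) = 2229948301/310515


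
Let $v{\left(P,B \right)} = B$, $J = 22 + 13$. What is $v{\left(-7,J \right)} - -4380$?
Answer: $4415$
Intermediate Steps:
$J = 35$
$v{\left(-7,J \right)} - -4380 = 35 - -4380 = 35 + 4380 = 4415$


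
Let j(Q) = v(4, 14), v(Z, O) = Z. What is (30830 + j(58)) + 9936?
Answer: 40770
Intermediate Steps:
j(Q) = 4
(30830 + j(58)) + 9936 = (30830 + 4) + 9936 = 30834 + 9936 = 40770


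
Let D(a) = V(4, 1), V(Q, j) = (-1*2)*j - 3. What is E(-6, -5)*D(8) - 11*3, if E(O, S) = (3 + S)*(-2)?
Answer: -53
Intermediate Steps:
V(Q, j) = -3 - 2*j (V(Q, j) = -2*j - 3 = -3 - 2*j)
E(O, S) = -6 - 2*S
D(a) = -5 (D(a) = -3 - 2*1 = -3 - 2 = -5)
E(-6, -5)*D(8) - 11*3 = (-6 - 2*(-5))*(-5) - 11*3 = (-6 + 10)*(-5) - 33 = 4*(-5) - 33 = -20 - 33 = -53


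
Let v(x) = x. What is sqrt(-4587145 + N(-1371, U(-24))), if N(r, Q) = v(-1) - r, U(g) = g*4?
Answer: 5*I*sqrt(183431) ≈ 2141.4*I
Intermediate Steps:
U(g) = 4*g
N(r, Q) = -1 - r
sqrt(-4587145 + N(-1371, U(-24))) = sqrt(-4587145 + (-1 - 1*(-1371))) = sqrt(-4587145 + (-1 + 1371)) = sqrt(-4587145 + 1370) = sqrt(-4585775) = 5*I*sqrt(183431)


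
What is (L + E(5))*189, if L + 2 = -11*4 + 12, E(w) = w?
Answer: -5481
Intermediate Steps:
L = -34 (L = -2 + (-11*4 + 12) = -2 + (-44 + 12) = -2 - 32 = -34)
(L + E(5))*189 = (-34 + 5)*189 = -29*189 = -5481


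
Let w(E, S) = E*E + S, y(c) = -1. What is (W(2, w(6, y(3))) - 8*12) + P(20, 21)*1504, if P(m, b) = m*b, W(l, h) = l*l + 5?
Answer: 631593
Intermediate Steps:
w(E, S) = S + E**2 (w(E, S) = E**2 + S = S + E**2)
W(l, h) = 5 + l**2 (W(l, h) = l**2 + 5 = 5 + l**2)
P(m, b) = b*m
(W(2, w(6, y(3))) - 8*12) + P(20, 21)*1504 = ((5 + 2**2) - 8*12) + (21*20)*1504 = ((5 + 4) - 96) + 420*1504 = (9 - 96) + 631680 = -87 + 631680 = 631593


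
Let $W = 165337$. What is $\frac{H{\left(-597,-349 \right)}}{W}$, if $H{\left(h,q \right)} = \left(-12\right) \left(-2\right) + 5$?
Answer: $\frac{29}{165337} \approx 0.0001754$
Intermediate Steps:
$H{\left(h,q \right)} = 29$ ($H{\left(h,q \right)} = 24 + 5 = 29$)
$\frac{H{\left(-597,-349 \right)}}{W} = \frac{29}{165337}$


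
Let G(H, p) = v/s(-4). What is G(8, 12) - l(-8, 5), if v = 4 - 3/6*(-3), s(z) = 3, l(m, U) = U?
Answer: -19/6 ≈ -3.1667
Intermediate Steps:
v = 11/2 (v = 4 - 3*1/6*(-3) = 4 - 1/2*(-3) = 4 + 3/2 = 11/2 ≈ 5.5000)
G(H, p) = 11/6 (G(H, p) = (11/2)/3 = (11/2)*(1/3) = 11/6)
G(8, 12) - l(-8, 5) = 11/6 - 1*5 = 11/6 - 5 = -19/6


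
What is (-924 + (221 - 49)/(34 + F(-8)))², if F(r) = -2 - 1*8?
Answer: 30261001/36 ≈ 8.4058e+5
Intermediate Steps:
F(r) = -10 (F(r) = -2 - 8 = -10)
(-924 + (221 - 49)/(34 + F(-8)))² = (-924 + (221 - 49)/(34 - 10))² = (-924 + 172/24)² = (-924 + 172*(1/24))² = (-924 + 43/6)² = (-5501/6)² = 30261001/36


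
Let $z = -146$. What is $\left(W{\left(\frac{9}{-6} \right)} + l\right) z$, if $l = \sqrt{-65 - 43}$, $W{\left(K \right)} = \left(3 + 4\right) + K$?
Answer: $-803 - 876 i \sqrt{3} \approx -803.0 - 1517.3 i$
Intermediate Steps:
$W{\left(K \right)} = 7 + K$
$l = 6 i \sqrt{3}$ ($l = \sqrt{-108} = 6 i \sqrt{3} \approx 10.392 i$)
$\left(W{\left(\frac{9}{-6} \right)} + l\right) z = \left(\left(7 + \frac{9}{-6}\right) + 6 i \sqrt{3}\right) \left(-146\right) = \left(\left(7 + 9 \left(- \frac{1}{6}\right)\right) + 6 i \sqrt{3}\right) \left(-146\right) = \left(\left(7 - \frac{3}{2}\right) + 6 i \sqrt{3}\right) \left(-146\right) = \left(\frac{11}{2} + 6 i \sqrt{3}\right) \left(-146\right) = -803 - 876 i \sqrt{3}$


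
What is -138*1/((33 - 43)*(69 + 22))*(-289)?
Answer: -19941/455 ≈ -43.826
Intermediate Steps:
-138*1/((33 - 43)*(69 + 22))*(-289) = -138/(91*(-10))*(-289) = -138/(-910)*(-289) = -138*(-1/910)*(-289) = (69/455)*(-289) = -19941/455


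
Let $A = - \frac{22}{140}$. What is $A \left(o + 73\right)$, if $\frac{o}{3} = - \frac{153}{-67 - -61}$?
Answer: $- \frac{3289}{140} \approx -23.493$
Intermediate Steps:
$A = - \frac{11}{70}$ ($A = \left(-22\right) \frac{1}{140} = - \frac{11}{70} \approx -0.15714$)
$o = \frac{153}{2}$ ($o = 3 \left(- \frac{153}{-67 - -61}\right) = 3 \left(- \frac{153}{-67 + 61}\right) = 3 \left(- \frac{153}{-6}\right) = 3 \left(\left(-153\right) \left(- \frac{1}{6}\right)\right) = 3 \cdot \frac{51}{2} = \frac{153}{2} \approx 76.5$)
$A \left(o + 73\right) = - \frac{11 \left(\frac{153}{2} + 73\right)}{70} = \left(- \frac{11}{70}\right) \frac{299}{2} = - \frac{3289}{140}$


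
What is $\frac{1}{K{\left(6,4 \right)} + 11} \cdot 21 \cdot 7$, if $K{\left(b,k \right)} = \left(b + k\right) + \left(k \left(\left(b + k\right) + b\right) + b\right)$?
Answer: $\frac{21}{13} \approx 1.6154$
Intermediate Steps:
$K{\left(b,k \right)} = k + 2 b + k \left(k + 2 b\right)$ ($K{\left(b,k \right)} = \left(b + k\right) + \left(k \left(k + 2 b\right) + b\right) = \left(b + k\right) + \left(b + k \left(k + 2 b\right)\right) = k + 2 b + k \left(k + 2 b\right)$)
$\frac{1}{K{\left(6,4 \right)} + 11} \cdot 21 \cdot 7 = \frac{1}{\left(4 + 4^{2} + 2 \cdot 6 + 2 \cdot 6 \cdot 4\right) + 11} \cdot 21 \cdot 7 = \frac{1}{\left(4 + 16 + 12 + 48\right) + 11} \cdot 21 \cdot 7 = \frac{1}{80 + 11} \cdot 21 \cdot 7 = \frac{1}{91} \cdot 21 \cdot 7 = \frac{3}{13} \cdot 7 = \frac{21}{13}$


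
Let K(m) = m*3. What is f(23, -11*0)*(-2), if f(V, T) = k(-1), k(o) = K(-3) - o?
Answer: 16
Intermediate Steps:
K(m) = 3*m
k(o) = -9 - o (k(o) = 3*(-3) - o = -9 - o)
f(V, T) = -8 (f(V, T) = -9 - 1*(-1) = -9 + 1 = -8)
f(23, -11*0)*(-2) = -8*(-2) = 16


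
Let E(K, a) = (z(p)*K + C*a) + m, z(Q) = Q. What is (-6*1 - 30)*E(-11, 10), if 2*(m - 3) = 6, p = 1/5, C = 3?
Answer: -6084/5 ≈ -1216.8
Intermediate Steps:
p = 1/5 (p = 1*(1/5) = 1/5 ≈ 0.20000)
m = 6 (m = 3 + (1/2)*6 = 3 + 3 = 6)
E(K, a) = 6 + 3*a + K/5 (E(K, a) = (K/5 + 3*a) + 6 = (3*a + K/5) + 6 = 6 + 3*a + K/5)
(-6*1 - 30)*E(-11, 10) = (-6*1 - 30)*(6 + 3*10 + (1/5)*(-11)) = (-6 - 30)*(6 + 30 - 11/5) = -36*169/5 = -6084/5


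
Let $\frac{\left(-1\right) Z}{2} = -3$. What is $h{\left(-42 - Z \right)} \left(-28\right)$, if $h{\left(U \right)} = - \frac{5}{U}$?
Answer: $- \frac{35}{12} \approx -2.9167$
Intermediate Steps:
$Z = 6$ ($Z = \left(-2\right) \left(-3\right) = 6$)
$h{\left(-42 - Z \right)} \left(-28\right) = - \frac{5}{-42 - 6} \left(-28\right) = - \frac{5}{-48} \left(-28\right) = \left(-5\right) \left(- \frac{1}{48}\right) \left(-28\right) = \frac{5}{48} \left(-28\right) = - \frac{35}{12}$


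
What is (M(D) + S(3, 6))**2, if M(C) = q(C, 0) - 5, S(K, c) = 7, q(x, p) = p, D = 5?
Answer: 4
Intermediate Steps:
M(C) = -5 (M(C) = 0 - 5 = -5)
(M(D) + S(3, 6))**2 = (-5 + 7)**2 = 2**2 = 4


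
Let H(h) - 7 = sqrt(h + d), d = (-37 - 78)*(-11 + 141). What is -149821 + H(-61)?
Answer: -149814 + I*sqrt(15011) ≈ -1.4981e+5 + 122.52*I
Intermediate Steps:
d = -14950 (d = -115*130 = -14950)
H(h) = 7 + sqrt(-14950 + h) (H(h) = 7 + sqrt(h - 14950) = 7 + sqrt(-14950 + h))
-149821 + H(-61) = -149821 + (7 + sqrt(-14950 - 61)) = -149821 + (7 + sqrt(-15011)) = -149821 + (7 + I*sqrt(15011)) = -149814 + I*sqrt(15011)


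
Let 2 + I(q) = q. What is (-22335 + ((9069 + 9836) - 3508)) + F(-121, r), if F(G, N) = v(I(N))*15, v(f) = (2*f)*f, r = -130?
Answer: 515782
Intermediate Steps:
I(q) = -2 + q
v(f) = 2*f²
F(G, N) = 30*(-2 + N)² (F(G, N) = (2*(-2 + N)²)*15 = 30*(-2 + N)²)
(-22335 + ((9069 + 9836) - 3508)) + F(-121, r) = (-22335 + ((9069 + 9836) - 3508)) + 30*(-2 - 130)² = (-22335 + (18905 - 3508)) + 30*(-132)² = (-22335 + 15397) + 30*17424 = -6938 + 522720 = 515782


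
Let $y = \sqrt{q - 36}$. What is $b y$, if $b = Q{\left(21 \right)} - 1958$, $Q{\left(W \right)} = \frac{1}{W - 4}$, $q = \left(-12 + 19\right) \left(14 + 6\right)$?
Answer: $- \frac{66570 \sqrt{26}}{17} \approx -19967.0$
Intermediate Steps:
$q = 140$ ($q = 7 \cdot 20 = 140$)
$Q{\left(W \right)} = \frac{1}{-4 + W}$
$b = - \frac{33285}{17}$ ($b = \frac{1}{-4 + 21} - 1958 = \frac{1}{17} - 1958 = - \frac{33285}{17} \approx -1957.9$)
$y = 2 \sqrt{26}$ ($y = \sqrt{140 - 36} = \sqrt{104} = 2 \sqrt{26} \approx 10.198$)
$b y = - \frac{33285 \cdot 2 \sqrt{26}}{17} = - \frac{66570 \sqrt{26}}{17}$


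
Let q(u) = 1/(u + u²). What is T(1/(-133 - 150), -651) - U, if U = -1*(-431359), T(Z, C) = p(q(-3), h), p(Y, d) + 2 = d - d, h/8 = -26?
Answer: -431361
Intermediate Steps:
h = -208 (h = 8*(-26) = -208)
p(Y, d) = -2 (p(Y, d) = -2 + (d - d) = -2 + 0 = -2)
T(Z, C) = -2
U = 431359
T(1/(-133 - 150), -651) - U = -2 - 1*431359 = -2 - 431359 = -431361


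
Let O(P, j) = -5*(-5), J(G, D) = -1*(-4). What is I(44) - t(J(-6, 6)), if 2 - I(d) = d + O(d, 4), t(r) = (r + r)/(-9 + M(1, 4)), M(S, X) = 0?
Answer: -595/9 ≈ -66.111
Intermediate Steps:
J(G, D) = 4
O(P, j) = 25
t(r) = -2*r/9 (t(r) = (r + r)/(-9 + 0) = (2*r)/(-9) = (2*r)*(-⅑) = -2*r/9)
I(d) = -23 - d (I(d) = 2 - (d + 25) = 2 - (25 + d) = 2 + (-25 - d) = -23 - d)
I(44) - t(J(-6, 6)) = (-23 - 1*44) - (-2)*4/9 = (-23 - 44) - 1*(-8/9) = -67 + 8/9 = -595/9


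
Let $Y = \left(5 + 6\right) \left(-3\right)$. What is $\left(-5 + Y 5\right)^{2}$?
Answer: $28900$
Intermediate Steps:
$Y = -33$ ($Y = 11 \left(-3\right) = -33$)
$\left(-5 + Y 5\right)^{2} = \left(-5 - 165\right)^{2} = \left(-170\right)^{2} = 28900$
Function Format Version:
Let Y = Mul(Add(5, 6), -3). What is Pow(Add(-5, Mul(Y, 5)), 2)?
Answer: 28900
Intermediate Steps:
Y = -33 (Y = Mul(11, -3) = -33)
Pow(Add(-5, Mul(Y, 5)), 2) = Pow(Add(-5, Mul(-33, 5)), 2) = Pow(Add(-5, -165), 2) = Pow(-170, 2) = 28900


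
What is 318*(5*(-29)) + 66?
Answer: -46044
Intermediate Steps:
318*(5*(-29)) + 66 = 318*(-145) + 66 = -46110 + 66 = -46044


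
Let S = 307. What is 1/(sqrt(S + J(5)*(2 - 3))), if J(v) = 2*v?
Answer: sqrt(33)/99 ≈ 0.058026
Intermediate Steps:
1/(sqrt(S + J(5)*(2 - 3))) = 1/(sqrt(307 + (2*5)*(2 - 3))) = 1/(sqrt(307 + 10*(-1))) = 1/(sqrt(307 - 10)) = 1/(sqrt(297)) = 1/(3*sqrt(33)) = sqrt(33)/99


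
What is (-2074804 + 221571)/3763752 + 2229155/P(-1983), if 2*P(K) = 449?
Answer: 16779141077503/1689924648 ≈ 9928.9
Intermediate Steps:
P(K) = 449/2 (P(K) = (1/2)*449 = 449/2)
(-2074804 + 221571)/3763752 + 2229155/P(-1983) = (-2074804 + 221571)/3763752 + 2229155/(449/2) = -1853233*1/3763752 + 2229155*(2/449) = -1853233/3763752 + 4458310/449 = 16779141077503/1689924648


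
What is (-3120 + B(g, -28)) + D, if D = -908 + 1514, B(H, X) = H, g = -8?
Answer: -2522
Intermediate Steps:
D = 606
(-3120 + B(g, -28)) + D = (-3120 - 8) + 606 = -3128 + 606 = -2522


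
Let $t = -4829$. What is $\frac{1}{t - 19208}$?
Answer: $- \frac{1}{24037} \approx -4.1603 \cdot 10^{-5}$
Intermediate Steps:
$\frac{1}{t - 19208} = \frac{1}{-4829 - 19208} = \frac{1}{-24037} = - \frac{1}{24037}$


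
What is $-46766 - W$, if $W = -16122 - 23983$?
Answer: $-6661$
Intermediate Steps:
$W = -40105$
$-46766 - W = -46766 - -40105 = -46766 + 40105 = -6661$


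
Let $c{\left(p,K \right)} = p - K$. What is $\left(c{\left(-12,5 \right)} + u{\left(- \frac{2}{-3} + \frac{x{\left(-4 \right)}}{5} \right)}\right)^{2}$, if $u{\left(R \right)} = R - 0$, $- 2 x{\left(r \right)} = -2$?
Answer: $\frac{58564}{225} \approx 260.28$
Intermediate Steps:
$x{\left(r \right)} = 1$ ($x{\left(r \right)} = \left(- \frac{1}{2}\right) \left(-2\right) = 1$)
$u{\left(R \right)} = R$ ($u{\left(R \right)} = R + 0 = R$)
$\left(c{\left(-12,5 \right)} + u{\left(- \frac{2}{-3} + \frac{x{\left(-4 \right)}}{5} \right)}\right)^{2} = \left(\left(-12 - 5\right) + \left(- \frac{2}{-3} + 1 \cdot \frac{1}{5}\right)\right)^{2} = \left(\left(-12 - 5\right) + \left(\left(-2\right) \left(- \frac{1}{3}\right) + 1 \cdot \frac{1}{5}\right)\right)^{2} = \left(-17 + \left(\frac{2}{3} + \frac{1}{5}\right)\right)^{2} = \left(-17 + \frac{13}{15}\right)^{2} = \left(- \frac{242}{15}\right)^{2} = \frac{58564}{225}$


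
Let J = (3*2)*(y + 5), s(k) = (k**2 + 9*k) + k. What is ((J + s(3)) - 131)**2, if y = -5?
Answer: 8464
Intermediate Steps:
s(k) = k**2 + 10*k
J = 0 (J = (3*2)*(-5 + 5) = 6*0 = 0)
((J + s(3)) - 131)**2 = ((0 + 3*(10 + 3)) - 131)**2 = ((0 + 3*13) - 131)**2 = ((0 + 39) - 131)**2 = (39 - 131)**2 = (-92)**2 = 8464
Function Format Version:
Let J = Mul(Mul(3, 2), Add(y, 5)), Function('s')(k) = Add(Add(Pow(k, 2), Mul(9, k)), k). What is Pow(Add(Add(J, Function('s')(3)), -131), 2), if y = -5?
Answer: 8464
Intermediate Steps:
Function('s')(k) = Add(Pow(k, 2), Mul(10, k))
J = 0 (J = Mul(Mul(3, 2), Add(-5, 5)) = Mul(6, 0) = 0)
Pow(Add(Add(J, Function('s')(3)), -131), 2) = Pow(Add(Add(0, Mul(3, Add(10, 3))), -131), 2) = Pow(Add(Add(0, Mul(3, 13)), -131), 2) = Pow(Add(Add(0, 39), -131), 2) = Pow(Add(39, -131), 2) = Pow(-92, 2) = 8464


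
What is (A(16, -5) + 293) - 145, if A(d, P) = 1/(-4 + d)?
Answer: 1777/12 ≈ 148.08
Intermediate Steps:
(A(16, -5) + 293) - 145 = (1/(-4 + 16) + 293) - 145 = (1/12 + 293) - 145 = 3517/12 - 145 = 1777/12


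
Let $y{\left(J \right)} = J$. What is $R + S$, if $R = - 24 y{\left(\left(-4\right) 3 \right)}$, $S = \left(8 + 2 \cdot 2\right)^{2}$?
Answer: $432$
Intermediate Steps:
$S = 144$ ($S = \left(8 + 4\right)^{2} = 12^{2} = 144$)
$R = 288$ ($R = - 24 \left(\left(-4\right) 3\right) = \left(-24\right) \left(-12\right) = 288$)
$R + S = 288 + 144 = 432$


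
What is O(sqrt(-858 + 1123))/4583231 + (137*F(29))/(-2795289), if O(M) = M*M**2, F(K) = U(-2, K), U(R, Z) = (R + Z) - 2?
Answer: -3425/2795289 + 265*sqrt(265)/4583231 ≈ -0.00028404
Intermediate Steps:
U(R, Z) = -2 + R + Z
F(K) = -4 + K (F(K) = -2 - 2 + K = -4 + K)
O(M) = M**3
O(sqrt(-858 + 1123))/4583231 + (137*F(29))/(-2795289) = (sqrt(-858 + 1123))**3/4583231 + (137*(-4 + 29))/(-2795289) = (sqrt(265))**3*(1/4583231) + (137*25)*(-1/2795289) = (265*sqrt(265))*(1/4583231) + 3425*(-1/2795289) = 265*sqrt(265)/4583231 - 3425/2795289 = -3425/2795289 + 265*sqrt(265)/4583231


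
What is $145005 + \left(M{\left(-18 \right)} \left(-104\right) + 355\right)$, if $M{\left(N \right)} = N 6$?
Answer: $156592$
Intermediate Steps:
$M{\left(N \right)} = 6 N$
$145005 + \left(M{\left(-18 \right)} \left(-104\right) + 355\right) = 145005 + \left(6 \left(-18\right) \left(-104\right) + 355\right) = 145005 + \left(\left(-108\right) \left(-104\right) + 355\right) = 145005 + \left(11232 + 355\right) = 145005 + 11587 = 156592$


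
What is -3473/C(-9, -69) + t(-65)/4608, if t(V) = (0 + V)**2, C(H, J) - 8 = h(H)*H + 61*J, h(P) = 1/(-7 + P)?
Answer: 540006919/309689856 ≈ 1.7437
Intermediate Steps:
C(H, J) = 8 + 61*J + H/(-7 + H) (C(H, J) = 8 + (H/(-7 + H) + 61*J) = 8 + (61*J + H/(-7 + H)) = 8 + 61*J + H/(-7 + H))
t(V) = V**2
-3473/C(-9, -69) + t(-65)/4608 = -3473*(-7 - 9)/(-9 + (-7 - 9)*(8 + 61*(-69))) + (-65)**2/4608 = -3473*(-16/(-9 - 16*(8 - 4209))) + 4225*(1/4608) = -3473*(-16/(-9 - 16*(-4201))) + 4225/4608 = -3473*(-16/(-9 + 67216)) + 4225/4608 = -3473/((-1/16*67207)) + 4225/4608 = -3473/(-67207/16) + 4225/4608 = -3473*(-16/67207) + 4225/4608 = 55568/67207 + 4225/4608 = 540006919/309689856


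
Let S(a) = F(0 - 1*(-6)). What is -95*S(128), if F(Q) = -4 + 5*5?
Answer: -1995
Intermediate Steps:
F(Q) = 21 (F(Q) = -4 + 25 = 21)
S(a) = 21
-95*S(128) = -95*21 = -1995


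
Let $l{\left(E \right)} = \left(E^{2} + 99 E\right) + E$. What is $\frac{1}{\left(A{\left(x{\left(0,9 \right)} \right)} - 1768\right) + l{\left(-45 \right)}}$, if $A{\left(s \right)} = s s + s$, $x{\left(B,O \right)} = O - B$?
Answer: $- \frac{1}{4153} \approx -0.00024079$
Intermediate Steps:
$A{\left(s \right)} = s + s^{2}$ ($A{\left(s \right)} = s^{2} + s = s + s^{2}$)
$l{\left(E \right)} = E^{2} + 100 E$
$\frac{1}{\left(A{\left(x{\left(0,9 \right)} \right)} - 1768\right) + l{\left(-45 \right)}} = \frac{1}{\left(\left(9 - 0\right) \left(1 + \left(9 - 0\right)\right) - 1768\right) - 45 \left(100 - 45\right)} = \frac{1}{\left(\left(9 + 0\right) \left(1 + \left(9 + 0\right)\right) - 1768\right) - 2475} = \frac{1}{\left(9 \left(1 + 9\right) - 1768\right) - 2475} = \frac{1}{\left(9 \cdot 10 - 1768\right) - 2475} = \frac{1}{\left(90 - 1768\right) - 2475} = \frac{1}{-1678 - 2475} = \frac{1}{-4153} = - \frac{1}{4153}$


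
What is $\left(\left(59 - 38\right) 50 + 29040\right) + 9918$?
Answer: $40008$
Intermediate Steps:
$\left(\left(59 - 38\right) 50 + 29040\right) + 9918 = \left(21 \cdot 50 + 29040\right) + 9918 = \left(1050 + 29040\right) + 9918 = 30090 + 9918 = 40008$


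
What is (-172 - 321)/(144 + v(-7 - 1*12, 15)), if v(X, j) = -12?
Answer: -493/132 ≈ -3.7348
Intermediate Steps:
(-172 - 321)/(144 + v(-7 - 1*12, 15)) = (-172 - 321)/(144 - 12) = -493/132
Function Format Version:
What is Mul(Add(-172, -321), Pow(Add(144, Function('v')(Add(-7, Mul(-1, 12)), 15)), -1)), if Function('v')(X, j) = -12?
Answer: Rational(-493, 132) ≈ -3.7348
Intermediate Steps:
Mul(Add(-172, -321), Pow(Add(144, Function('v')(Add(-7, Mul(-1, 12)), 15)), -1)) = Mul(Add(-172, -321), Pow(Add(144, -12), -1)) = Mul(-493, Pow(132, -1)) = Mul(-493, Rational(1, 132)) = Rational(-493, 132)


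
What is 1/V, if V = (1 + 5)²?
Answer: 1/36 ≈ 0.027778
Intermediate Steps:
V = 36 (V = 6² = 36)
1/V = 1/36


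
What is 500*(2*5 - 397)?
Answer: -193500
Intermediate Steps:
500*(2*5 - 397) = 500*(10 - 397) = 500*(-387) = -193500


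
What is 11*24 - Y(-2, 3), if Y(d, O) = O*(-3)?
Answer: 273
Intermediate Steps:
Y(d, O) = -3*O
11*24 - Y(-2, 3) = 11*24 - (-3)*3 = 264 - 1*(-9) = 264 + 9 = 273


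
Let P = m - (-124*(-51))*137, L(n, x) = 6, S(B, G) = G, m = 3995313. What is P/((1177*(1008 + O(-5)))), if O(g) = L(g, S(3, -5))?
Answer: 1042975/397826 ≈ 2.6217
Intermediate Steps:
O(g) = 6
P = 3128925 (P = 3995313 - (-124*(-51))*137 = 3995313 - 6324*137 = 3995313 - 1*866388 = 3995313 - 866388 = 3128925)
P/((1177*(1008 + O(-5)))) = 3128925/((1177*(1008 + 6))) = 3128925/((1177*1014)) = 3128925/1193478 = 3128925*(1/1193478) = 1042975/397826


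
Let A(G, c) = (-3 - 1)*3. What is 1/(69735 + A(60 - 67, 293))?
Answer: 1/69723 ≈ 1.4342e-5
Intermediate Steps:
A(G, c) = -12 (A(G, c) = -4*3 = -12)
1/(69735 + A(60 - 67, 293)) = 1/(69735 - 12) = 1/69723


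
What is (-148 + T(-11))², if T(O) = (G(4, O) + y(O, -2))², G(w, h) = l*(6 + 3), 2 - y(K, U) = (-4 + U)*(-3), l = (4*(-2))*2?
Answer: 647804304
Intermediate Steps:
l = -16 (l = -8*2 = -16)
y(K, U) = -10 + 3*U (y(K, U) = 2 - (-4 + U)*(-3) = 2 - (12 - 3*U) = 2 + (-12 + 3*U) = -10 + 3*U)
G(w, h) = -144 (G(w, h) = -16*(6 + 3) = -16*9 = -144)
T(O) = 25600 (T(O) = (-144 + (-10 + 3*(-2)))² = (-144 + (-10 - 6))² = (-144 - 16)² = (-160)² = 25600)
(-148 + T(-11))² = (-148 + 25600)² = 25452² = 647804304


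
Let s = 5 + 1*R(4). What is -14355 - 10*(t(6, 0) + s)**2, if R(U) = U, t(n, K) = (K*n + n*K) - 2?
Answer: -14845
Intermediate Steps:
t(n, K) = -2 + 2*K*n (t(n, K) = (K*n + K*n) - 2 = 2*K*n - 2 = -2 + 2*K*n)
s = 9 (s = 5 + 1*4 = 5 + 4 = 9)
-14355 - 10*(t(6, 0) + s)**2 = -14355 - 10*((-2 + 2*0*6) + 9)**2 = -14355 - 10*((-2 + 0) + 9)**2 = -14355 - 10*(-2 + 9)**2 = -14355 - 10*7**2 = -14355 - 10*49 = -14355 - 1*490 = -14355 - 490 = -14845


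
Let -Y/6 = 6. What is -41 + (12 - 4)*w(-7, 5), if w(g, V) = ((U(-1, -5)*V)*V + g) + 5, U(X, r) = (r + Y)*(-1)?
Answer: 8143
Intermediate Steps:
Y = -36 (Y = -6*6 = -36)
U(X, r) = 36 - r (U(X, r) = (r - 36)*(-1) = (-36 + r)*(-1) = 36 - r)
w(g, V) = 5 + g + 41*V² (w(g, V) = (((36 - 1*(-5))*V)*V + g) + 5 = (((36 + 5)*V)*V + g) + 5 = ((41*V)*V + g) + 5 = (41*V² + g) + 5 = (g + 41*V²) + 5 = 5 + g + 41*V²)
-41 + (12 - 4)*w(-7, 5) = -41 + (12 - 4)*(5 - 7 + 41*5²) = -41 + 8*(5 - 7 + 41*25) = -41 + 8*(5 - 7 + 1025) = -41 + 8*1023 = -41 + 8184 = 8143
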